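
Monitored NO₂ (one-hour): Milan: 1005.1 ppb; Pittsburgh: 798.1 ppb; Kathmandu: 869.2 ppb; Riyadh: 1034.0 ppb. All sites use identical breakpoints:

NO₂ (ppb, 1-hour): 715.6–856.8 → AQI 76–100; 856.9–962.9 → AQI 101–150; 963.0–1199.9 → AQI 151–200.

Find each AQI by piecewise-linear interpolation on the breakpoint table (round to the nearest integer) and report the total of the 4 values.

Milan 1005.1: bracket 963.0–1199.9 → index 151–200; slope 49/236.9, offset 42.1.
AQI = 151 + 49/236.9·42.1 ≈ 159.71 ⇒ 160.
Pittsburgh: 798.1 ∈ [715.6, 856.8] ↔ index [76, 100].
76 + (798.1−715.6)·(100−76)/(856.8−715.6) = 76 + 82.5·24/141.2 ≈ 90.02, so AQI = 90.
Kathmandu 869.2: bracket 856.9–962.9 → index 101–150; slope 49/106.0, offset 12.3.
AQI = 101 + 49/106.0·12.3 ≈ 106.69 ⇒ 107.
Riyadh: 1034.0 ∈ [963.0, 1199.9] ↔ index [151, 200].
151 + (1034.0−963.0)·(200−151)/(1199.9−963.0) = 151 + 71.0·49/236.9 ≈ 165.69, so AQI = 166.
AQIs: Milan=160, Pittsburgh=90, Kathmandu=107, Riyadh=166. Sum = 160 + 90 + 107 + 166 = 523.

523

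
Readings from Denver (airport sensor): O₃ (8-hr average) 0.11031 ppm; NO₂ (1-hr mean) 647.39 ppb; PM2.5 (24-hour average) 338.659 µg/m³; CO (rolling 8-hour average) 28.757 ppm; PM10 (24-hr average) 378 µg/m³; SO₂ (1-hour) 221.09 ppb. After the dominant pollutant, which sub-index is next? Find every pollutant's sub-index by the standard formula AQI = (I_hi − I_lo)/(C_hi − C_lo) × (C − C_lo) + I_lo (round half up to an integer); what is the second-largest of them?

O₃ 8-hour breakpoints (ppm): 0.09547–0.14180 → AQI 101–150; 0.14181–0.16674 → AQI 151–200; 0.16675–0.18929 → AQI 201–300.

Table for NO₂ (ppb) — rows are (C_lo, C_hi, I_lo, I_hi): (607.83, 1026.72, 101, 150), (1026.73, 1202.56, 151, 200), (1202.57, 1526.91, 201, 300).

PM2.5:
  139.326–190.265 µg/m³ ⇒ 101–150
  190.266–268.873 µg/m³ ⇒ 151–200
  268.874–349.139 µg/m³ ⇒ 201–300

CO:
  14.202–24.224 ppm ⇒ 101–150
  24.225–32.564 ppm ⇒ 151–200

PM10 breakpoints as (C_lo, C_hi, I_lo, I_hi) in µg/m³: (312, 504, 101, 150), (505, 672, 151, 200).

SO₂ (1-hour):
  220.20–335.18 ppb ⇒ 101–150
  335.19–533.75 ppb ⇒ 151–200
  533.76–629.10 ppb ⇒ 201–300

O₃: 0.11031 lies in 0.09547–0.14180, so I_lo=101, I_hi=150, C_lo=0.09547, C_hi=0.14180.
(150−101)/(0.14180−0.09547) × (0.11031−0.09547) + 101 = 49/0.04633 × 0.01484 + 101 ≈ 116.70 → 117.
NO₂: 647.39 lies in 607.83–1026.72, so I_lo=101, I_hi=150, C_lo=607.83, C_hi=1026.72.
(150−101)/(1026.72−607.83) × (647.39−607.83) + 101 = 49/418.89 × 39.56 + 101 ≈ 105.63 → 106.
PM2.5: 338.659 lies in 268.874–349.139, so I_lo=201, I_hi=300, C_lo=268.874, C_hi=349.139.
(300−201)/(349.139−268.874) × (338.659−268.874) + 201 = 99/80.265 × 69.785 + 201 ≈ 287.07 → 287.
CO: row 24.225–32.564 (AQI 151–200). (200−151)·(28.757−24.225)/(32.564−24.225) + 151 = 49·4.532/8.339 + 151 ≈ 177.63 → 178.
PM10: row 312–504 (AQI 101–150). (150−101)·(378−312)/(504−312) + 101 = 49·66/192 + 101 ≈ 117.84 → 118.
SO₂: 221.09 lies in 220.20–335.18, so I_lo=101, I_hi=150, C_lo=220.20, C_hi=335.18.
(150−101)/(335.18−220.20) × (221.09−220.20) + 101 = 49/114.98 × 0.89 + 101 ≈ 101.38 → 101.
Sub-indices: O₃→117, NO₂→106, PM2.5→287, CO→178, PM10→118, SO₂→101. Ranked high→low: 287, 178, 118, 117, 106, 101. Second-highest sub-index = 178.

178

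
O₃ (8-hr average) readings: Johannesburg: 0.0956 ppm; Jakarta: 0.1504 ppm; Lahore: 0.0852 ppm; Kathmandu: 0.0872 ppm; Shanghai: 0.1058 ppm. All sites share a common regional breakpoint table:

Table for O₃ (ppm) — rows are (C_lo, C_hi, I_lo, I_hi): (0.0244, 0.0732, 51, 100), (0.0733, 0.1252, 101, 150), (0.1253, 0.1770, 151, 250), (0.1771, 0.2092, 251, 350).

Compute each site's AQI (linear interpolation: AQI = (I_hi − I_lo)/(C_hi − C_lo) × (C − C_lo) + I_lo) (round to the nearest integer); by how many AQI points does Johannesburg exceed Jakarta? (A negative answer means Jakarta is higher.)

-77

Johannesburg: 0.0956 lies in 0.0733–0.1252, so I_lo=101, I_hi=150, C_lo=0.0733, C_hi=0.1252.
(150−101)/(0.1252−0.0733) × (0.0956−0.0733) + 101 = 49/0.0519 × 0.0223 + 101 ≈ 122.05 → 122.
Jakarta: row 0.1253–0.1770 (AQI 151–250). (250−151)·(0.1504−0.1253)/(0.1770−0.1253) + 151 = 99·0.0251/0.0517 + 151 ≈ 199.06 → 199.
Lahore 0.0852: bracket 0.0733–0.1252 → index 101–150; slope 49/0.0519, offset 0.0119.
AQI = 101 + 49/0.0519·0.0119 ≈ 112.24 ⇒ 112.
Kathmandu: 0.0872 ∈ [0.0733, 0.1252] ↔ index [101, 150].
101 + (0.0872−0.0733)·(150−101)/(0.1252−0.0733) = 101 + 0.0139·49/0.0519 ≈ 114.12, so AQI = 114.
Shanghai: 0.1058 ∈ [0.0733, 0.1252] ↔ index [101, 150].
101 + (0.1058−0.0733)·(150−101)/(0.1252−0.0733) = 101 + 0.0325·49/0.0519 ≈ 131.68, so AQI = 132.
AQIs: Johannesburg=122, Jakarta=199, Lahore=112, Kathmandu=114, Shanghai=132. Johannesburg (122) − Jakarta (199) = -77.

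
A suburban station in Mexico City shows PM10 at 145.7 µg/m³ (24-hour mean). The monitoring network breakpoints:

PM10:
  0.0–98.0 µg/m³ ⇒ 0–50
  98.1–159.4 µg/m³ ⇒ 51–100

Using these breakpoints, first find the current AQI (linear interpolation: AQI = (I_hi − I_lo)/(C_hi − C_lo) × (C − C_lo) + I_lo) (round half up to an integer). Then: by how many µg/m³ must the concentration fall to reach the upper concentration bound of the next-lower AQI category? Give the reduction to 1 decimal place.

PM10 145.7: bracket 98.1–159.4 → index 51–100; slope 49/61.3, offset 47.6.
AQI = 51 + 49/61.3·47.6 ≈ 89.05 ⇒ 89.
Current AQI 89 is in the Moderate range (51–100). The next-lower category tops out at AQI 50, whose upper concentration bound is 98.0 µg/m³.
Reduction needed = 145.7 − 98.0 = 47.7 µg/m³.

47.7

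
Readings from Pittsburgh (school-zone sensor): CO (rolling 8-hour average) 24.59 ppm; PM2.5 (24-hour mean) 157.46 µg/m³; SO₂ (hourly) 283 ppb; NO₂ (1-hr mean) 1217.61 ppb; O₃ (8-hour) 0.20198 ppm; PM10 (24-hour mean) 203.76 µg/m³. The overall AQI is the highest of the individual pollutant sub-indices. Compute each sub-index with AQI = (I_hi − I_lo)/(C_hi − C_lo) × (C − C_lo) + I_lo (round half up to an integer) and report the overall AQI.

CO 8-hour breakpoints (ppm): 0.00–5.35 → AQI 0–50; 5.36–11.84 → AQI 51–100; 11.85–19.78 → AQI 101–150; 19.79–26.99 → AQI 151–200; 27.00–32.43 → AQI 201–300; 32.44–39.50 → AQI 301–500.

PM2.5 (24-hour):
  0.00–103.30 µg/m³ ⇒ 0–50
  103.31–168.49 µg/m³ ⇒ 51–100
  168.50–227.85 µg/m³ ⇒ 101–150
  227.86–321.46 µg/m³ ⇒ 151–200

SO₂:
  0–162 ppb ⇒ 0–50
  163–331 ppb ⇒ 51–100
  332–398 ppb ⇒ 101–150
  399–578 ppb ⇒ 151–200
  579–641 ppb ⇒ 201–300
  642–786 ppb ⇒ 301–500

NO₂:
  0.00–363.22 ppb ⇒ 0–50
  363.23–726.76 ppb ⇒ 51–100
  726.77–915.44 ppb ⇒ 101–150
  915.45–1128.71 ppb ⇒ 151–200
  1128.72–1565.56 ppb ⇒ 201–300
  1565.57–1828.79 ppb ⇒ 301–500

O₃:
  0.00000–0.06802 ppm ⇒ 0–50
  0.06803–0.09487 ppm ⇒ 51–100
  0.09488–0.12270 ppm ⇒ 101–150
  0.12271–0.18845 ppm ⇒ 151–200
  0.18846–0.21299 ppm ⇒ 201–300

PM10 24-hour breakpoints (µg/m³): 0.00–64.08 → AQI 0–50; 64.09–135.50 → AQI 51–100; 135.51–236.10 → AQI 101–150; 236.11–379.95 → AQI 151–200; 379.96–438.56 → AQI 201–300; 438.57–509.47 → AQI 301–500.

256

CO 24.59: bracket 19.79–26.99 → index 151–200; slope 49/7.20, offset 4.80.
AQI = 151 + 49/7.20·4.80 ≈ 183.67 ⇒ 184.
PM2.5 157.46: bracket 103.31–168.49 → index 51–100; slope 49/65.18, offset 54.15.
AQI = 51 + 49/65.18·54.15 ≈ 91.71 ⇒ 92.
SO₂: row 163–331 (AQI 51–100). (100−51)·(283−163)/(331−163) + 51 = 49·120/168 + 51 ≈ 86.00 → 86.
NO₂: row 1128.72–1565.56 (AQI 201–300). (300−201)·(1217.61−1128.72)/(1565.56−1128.72) + 201 = 99·88.89/436.84 + 201 ≈ 221.14 → 221.
O₃: 0.20198 lies in 0.18846–0.21299, so I_lo=201, I_hi=300, C_lo=0.18846, C_hi=0.21299.
(300−201)/(0.21299−0.18846) × (0.20198−0.18846) + 201 = 99/0.02453 × 0.01352 + 201 ≈ 255.57 → 256.
PM10: 203.76 lies in 135.51–236.10, so I_lo=101, I_hi=150, C_lo=135.51, C_hi=236.10.
(150−101)/(236.10−135.51) × (203.76−135.51) + 101 = 49/100.59 × 68.25 + 101 ≈ 134.25 → 134.
Sub-indices: CO→184, PM2.5→92, SO₂→86, NO₂→221, O₃→256, PM10→134. Overall AQI = max = 256; dominant pollutant is O₃.
AQI 256: Very Unhealthy.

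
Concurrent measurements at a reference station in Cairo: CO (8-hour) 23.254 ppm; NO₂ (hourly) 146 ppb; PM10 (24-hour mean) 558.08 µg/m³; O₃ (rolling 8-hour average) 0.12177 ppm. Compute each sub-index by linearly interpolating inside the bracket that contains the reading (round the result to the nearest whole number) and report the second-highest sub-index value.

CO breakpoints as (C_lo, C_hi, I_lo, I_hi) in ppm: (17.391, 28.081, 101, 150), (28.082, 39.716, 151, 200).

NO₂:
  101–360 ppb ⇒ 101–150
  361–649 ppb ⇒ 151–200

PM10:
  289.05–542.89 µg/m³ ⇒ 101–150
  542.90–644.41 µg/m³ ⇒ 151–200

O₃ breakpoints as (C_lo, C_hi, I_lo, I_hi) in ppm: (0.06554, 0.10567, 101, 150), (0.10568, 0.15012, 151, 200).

158

CO: 23.254 lies in 17.391–28.081, so I_lo=101, I_hi=150, C_lo=17.391, C_hi=28.081.
(150−101)/(28.081−17.391) × (23.254−17.391) + 101 = 49/10.690 × 5.863 + 101 ≈ 127.87 → 128.
NO₂: 146 ∈ [101, 360] ↔ index [101, 150].
101 + (146−101)·(150−101)/(360−101) = 101 + 45·49/259 ≈ 109.51, so AQI = 110.
PM10: row 542.90–644.41 (AQI 151–200). (200−151)·(558.08−542.90)/(644.41−542.90) + 151 = 49·15.18/101.51 + 151 ≈ 158.33 → 158.
O₃ 0.12177: bracket 0.10568–0.15012 → index 151–200; slope 49/0.04444, offset 0.01609.
AQI = 151 + 49/0.04444·0.01609 ≈ 168.74 ⇒ 169.
Sub-indices: CO→128, NO₂→110, PM10→158, O₃→169. Ranked high→low: 169, 158, 128, 110. Second-highest sub-index = 158.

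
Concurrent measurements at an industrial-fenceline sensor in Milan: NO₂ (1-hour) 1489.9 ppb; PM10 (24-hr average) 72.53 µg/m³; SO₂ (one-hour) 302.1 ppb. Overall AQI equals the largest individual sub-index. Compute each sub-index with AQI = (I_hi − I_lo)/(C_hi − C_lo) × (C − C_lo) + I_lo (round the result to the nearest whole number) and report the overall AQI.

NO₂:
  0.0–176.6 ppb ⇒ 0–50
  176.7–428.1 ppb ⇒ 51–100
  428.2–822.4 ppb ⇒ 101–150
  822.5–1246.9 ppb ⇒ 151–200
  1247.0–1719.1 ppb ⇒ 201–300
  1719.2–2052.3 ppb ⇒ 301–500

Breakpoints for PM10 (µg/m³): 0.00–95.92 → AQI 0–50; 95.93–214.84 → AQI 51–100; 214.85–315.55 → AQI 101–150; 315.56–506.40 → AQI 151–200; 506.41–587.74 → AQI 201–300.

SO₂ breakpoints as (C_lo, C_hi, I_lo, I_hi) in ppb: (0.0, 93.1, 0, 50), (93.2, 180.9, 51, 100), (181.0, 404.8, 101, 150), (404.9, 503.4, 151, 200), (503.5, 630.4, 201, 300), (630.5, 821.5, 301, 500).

252

NO₂: 1489.9 lies in 1247.0–1719.1, so I_lo=201, I_hi=300, C_lo=1247.0, C_hi=1719.1.
(300−201)/(1719.1−1247.0) × (1489.9−1247.0) + 201 = 99/472.1 × 242.9 + 201 ≈ 251.94 → 252.
PM10: 72.53 lies in 0.00–95.92, so I_lo=0, I_hi=50, C_lo=0.00, C_hi=95.92.
(50−0)/(95.92−0.00) × (72.53−0.00) + 0 = 50/95.92 × 72.53 + 0 ≈ 37.81 → 38.
SO₂: row 181.0–404.8 (AQI 101–150). (150−101)·(302.1−181.0)/(404.8−181.0) + 101 = 49·121.1/223.8 + 101 ≈ 127.51 → 128.
Sub-indices: NO₂→252, PM10→38, SO₂→128. Overall AQI = max = 252; dominant pollutant is NO₂.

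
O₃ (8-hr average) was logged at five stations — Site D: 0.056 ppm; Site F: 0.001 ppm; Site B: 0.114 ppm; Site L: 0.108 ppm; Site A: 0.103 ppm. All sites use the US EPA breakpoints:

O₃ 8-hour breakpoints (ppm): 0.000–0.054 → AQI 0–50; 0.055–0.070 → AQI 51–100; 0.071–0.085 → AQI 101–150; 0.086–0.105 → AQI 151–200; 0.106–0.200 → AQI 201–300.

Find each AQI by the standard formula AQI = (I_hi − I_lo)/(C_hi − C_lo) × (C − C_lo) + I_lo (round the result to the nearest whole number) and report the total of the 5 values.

Site D: 0.056 lies in 0.055–0.070, so I_lo=51, I_hi=100, C_lo=0.055, C_hi=0.070.
(100−51)/(0.070−0.055) × (0.056−0.055) + 51 = 49/0.015 × 0.001 + 51 ≈ 54.27 → 54.
Site F: row 0.000–0.054 (AQI 0–50). (50−0)·(0.001−0.000)/(0.054−0.000) + 0 = 50·0.001/0.054 + 0 ≈ 0.93 → 1.
Site B: row 0.106–0.200 (AQI 201–300). (300−201)·(0.114−0.106)/(0.200−0.106) + 201 = 99·0.008/0.094 + 201 ≈ 209.43 → 209.
Site L: row 0.106–0.200 (AQI 201–300). (300−201)·(0.108−0.106)/(0.200−0.106) + 201 = 99·0.002/0.094 + 201 ≈ 203.11 → 203.
Site A 0.103: bracket 0.086–0.105 → index 151–200; slope 49/0.019, offset 0.017.
AQI = 151 + 49/0.019·0.017 ≈ 194.84 ⇒ 195.
AQIs: Site D=54, Site F=1, Site B=209, Site L=203, Site A=195. Sum = 54 + 1 + 209 + 203 + 195 = 662.

662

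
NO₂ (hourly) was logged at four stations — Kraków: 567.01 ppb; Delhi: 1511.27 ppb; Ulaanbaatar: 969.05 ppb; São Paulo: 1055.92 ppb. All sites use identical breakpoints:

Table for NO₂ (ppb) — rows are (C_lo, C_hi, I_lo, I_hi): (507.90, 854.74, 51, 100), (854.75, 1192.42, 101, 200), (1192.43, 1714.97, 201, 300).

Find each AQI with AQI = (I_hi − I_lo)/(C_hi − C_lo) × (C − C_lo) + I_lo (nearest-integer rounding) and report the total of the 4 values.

615

Kraków: 567.01 lies in 507.90–854.74, so I_lo=51, I_hi=100, C_lo=507.90, C_hi=854.74.
(100−51)/(854.74−507.90) × (567.01−507.90) + 51 = 49/346.84 × 59.11 + 51 ≈ 59.35 → 59.
Delhi: 1511.27 lies in 1192.43–1714.97, so I_lo=201, I_hi=300, C_lo=1192.43, C_hi=1714.97.
(300−201)/(1714.97−1192.43) × (1511.27−1192.43) + 201 = 99/522.54 × 318.84 + 201 ≈ 261.41 → 261.
Ulaanbaatar: 969.05 lies in 854.75–1192.42, so I_lo=101, I_hi=200, C_lo=854.75, C_hi=1192.42.
(200−101)/(1192.42−854.75) × (969.05−854.75) + 101 = 99/337.67 × 114.30 + 101 ≈ 134.51 → 135.
São Paulo: row 854.75–1192.42 (AQI 101–200). (200−101)·(1055.92−854.75)/(1192.42−854.75) + 101 = 99·201.17/337.67 + 101 ≈ 159.98 → 160.
AQIs: Kraków=59, Delhi=261, Ulaanbaatar=135, São Paulo=160. Sum = 59 + 261 + 135 + 160 = 615.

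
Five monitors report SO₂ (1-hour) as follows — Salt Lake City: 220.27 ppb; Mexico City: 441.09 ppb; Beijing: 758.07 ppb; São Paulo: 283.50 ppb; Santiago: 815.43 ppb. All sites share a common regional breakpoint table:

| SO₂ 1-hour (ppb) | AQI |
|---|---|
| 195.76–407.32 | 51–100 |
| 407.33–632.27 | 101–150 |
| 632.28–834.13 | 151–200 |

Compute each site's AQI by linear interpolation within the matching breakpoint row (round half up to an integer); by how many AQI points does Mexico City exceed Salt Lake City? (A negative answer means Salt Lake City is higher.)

Salt Lake City 220.27: bracket 195.76–407.32 → index 51–100; slope 49/211.56, offset 24.51.
AQI = 51 + 49/211.56·24.51 ≈ 56.68 ⇒ 57.
Mexico City: 441.09 ∈ [407.33, 632.27] ↔ index [101, 150].
101 + (441.09−407.33)·(150−101)/(632.27−407.33) = 101 + 33.76·49/224.94 ≈ 108.35, so AQI = 108.
Beijing: 758.07 lies in 632.28–834.13, so I_lo=151, I_hi=200, C_lo=632.28, C_hi=834.13.
(200−151)/(834.13−632.28) × (758.07−632.28) + 151 = 49/201.85 × 125.79 + 151 ≈ 181.54 → 182.
São Paulo: 283.50 ∈ [195.76, 407.32] ↔ index [51, 100].
51 + (283.50−195.76)·(100−51)/(407.32−195.76) = 51 + 87.74·49/211.56 ≈ 71.32, so AQI = 71.
Santiago: 815.43 lies in 632.28–834.13, so I_lo=151, I_hi=200, C_lo=632.28, C_hi=834.13.
(200−151)/(834.13−632.28) × (815.43−632.28) + 151 = 49/201.85 × 183.15 + 151 ≈ 195.46 → 195.
AQIs: Salt Lake City=57, Mexico City=108, Beijing=182, São Paulo=71, Santiago=195. Mexico City (108) − Salt Lake City (57) = 51.

51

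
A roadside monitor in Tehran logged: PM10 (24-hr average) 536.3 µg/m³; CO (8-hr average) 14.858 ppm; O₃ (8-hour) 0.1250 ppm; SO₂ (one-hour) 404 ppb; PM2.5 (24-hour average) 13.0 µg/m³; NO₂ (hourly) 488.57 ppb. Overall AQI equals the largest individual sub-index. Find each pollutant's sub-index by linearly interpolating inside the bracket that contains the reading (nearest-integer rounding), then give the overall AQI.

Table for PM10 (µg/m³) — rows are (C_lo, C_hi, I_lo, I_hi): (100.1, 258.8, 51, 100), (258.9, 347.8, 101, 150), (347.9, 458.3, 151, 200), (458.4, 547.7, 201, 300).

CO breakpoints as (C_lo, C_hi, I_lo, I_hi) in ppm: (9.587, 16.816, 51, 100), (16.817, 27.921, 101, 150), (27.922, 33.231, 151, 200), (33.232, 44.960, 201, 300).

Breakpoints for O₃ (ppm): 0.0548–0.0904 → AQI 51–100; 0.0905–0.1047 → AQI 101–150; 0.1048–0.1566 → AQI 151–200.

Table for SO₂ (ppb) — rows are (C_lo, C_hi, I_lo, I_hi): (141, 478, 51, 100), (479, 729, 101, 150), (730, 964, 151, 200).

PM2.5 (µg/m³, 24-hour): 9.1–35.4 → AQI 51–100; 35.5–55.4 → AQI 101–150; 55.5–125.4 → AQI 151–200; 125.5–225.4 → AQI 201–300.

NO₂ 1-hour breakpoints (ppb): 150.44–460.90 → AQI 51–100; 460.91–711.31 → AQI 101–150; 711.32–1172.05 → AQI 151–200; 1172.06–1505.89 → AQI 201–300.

287

PM10: 536.3 lies in 458.4–547.7, so I_lo=201, I_hi=300, C_lo=458.4, C_hi=547.7.
(300−201)/(547.7−458.4) × (536.3−458.4) + 201 = 99/89.3 × 77.9 + 201 ≈ 287.36 → 287.
CO: 14.858 ∈ [9.587, 16.816] ↔ index [51, 100].
51 + (14.858−9.587)·(100−51)/(16.816−9.587) = 51 + 5.271·49/7.229 ≈ 86.73, so AQI = 87.
O₃: 0.1250 ∈ [0.1048, 0.1566] ↔ index [151, 200].
151 + (0.1250−0.1048)·(200−151)/(0.1566−0.1048) = 151 + 0.0202·49/0.0518 ≈ 170.11, so AQI = 170.
SO₂: row 141–478 (AQI 51–100). (100−51)·(404−141)/(478−141) + 51 = 49·263/337 + 51 ≈ 89.24 → 89.
PM2.5: 13.0 ∈ [9.1, 35.4] ↔ index [51, 100].
51 + (13.0−9.1)·(100−51)/(35.4−9.1) = 51 + 3.9·49/26.3 ≈ 58.27, so AQI = 58.
NO₂: row 460.91–711.31 (AQI 101–150). (150−101)·(488.57−460.91)/(711.31−460.91) + 101 = 49·27.66/250.40 + 101 ≈ 106.41 → 106.
Sub-indices: PM10→287, CO→87, O₃→170, SO₂→89, PM2.5→58, NO₂→106. Overall AQI = max = 287; dominant pollutant is PM10.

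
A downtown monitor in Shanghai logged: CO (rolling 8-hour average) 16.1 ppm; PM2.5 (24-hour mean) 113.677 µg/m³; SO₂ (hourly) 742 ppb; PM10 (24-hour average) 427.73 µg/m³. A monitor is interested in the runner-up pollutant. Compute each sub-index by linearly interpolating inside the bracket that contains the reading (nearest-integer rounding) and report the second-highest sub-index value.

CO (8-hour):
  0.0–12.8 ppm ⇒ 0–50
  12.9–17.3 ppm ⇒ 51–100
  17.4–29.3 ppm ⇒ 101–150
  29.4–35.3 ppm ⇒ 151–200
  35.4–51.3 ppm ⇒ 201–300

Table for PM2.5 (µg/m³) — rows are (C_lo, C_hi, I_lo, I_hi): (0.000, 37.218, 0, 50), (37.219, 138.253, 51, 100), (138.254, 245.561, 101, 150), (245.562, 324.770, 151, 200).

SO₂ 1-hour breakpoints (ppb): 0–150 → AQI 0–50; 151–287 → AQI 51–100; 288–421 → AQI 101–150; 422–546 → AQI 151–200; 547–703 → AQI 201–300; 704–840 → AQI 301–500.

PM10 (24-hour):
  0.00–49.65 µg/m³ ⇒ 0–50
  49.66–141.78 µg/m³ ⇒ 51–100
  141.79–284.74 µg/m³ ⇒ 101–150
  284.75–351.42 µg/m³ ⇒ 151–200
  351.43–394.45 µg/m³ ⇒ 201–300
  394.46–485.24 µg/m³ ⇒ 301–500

357

CO: 16.1 lies in 12.9–17.3, so I_lo=51, I_hi=100, C_lo=12.9, C_hi=17.3.
(100−51)/(17.3−12.9) × (16.1−12.9) + 51 = 49/4.4 × 3.2 + 51 ≈ 86.64 → 87.
PM2.5: row 37.219–138.253 (AQI 51–100). (100−51)·(113.677−37.219)/(138.253−37.219) + 51 = 49·76.458/101.034 + 51 ≈ 88.08 → 88.
SO₂: row 704–840 (AQI 301–500). (500−301)·(742−704)/(840−704) + 301 = 199·38/136 + 301 ≈ 356.60 → 357.
PM10: 427.73 ∈ [394.46, 485.24] ↔ index [301, 500].
301 + (427.73−394.46)·(500−301)/(485.24−394.46) = 301 + 33.27·199/90.78 ≈ 373.93, so AQI = 374.
Sub-indices: CO→87, PM2.5→88, SO₂→357, PM10→374. Ranked high→low: 374, 357, 88, 87. Second-highest sub-index = 357.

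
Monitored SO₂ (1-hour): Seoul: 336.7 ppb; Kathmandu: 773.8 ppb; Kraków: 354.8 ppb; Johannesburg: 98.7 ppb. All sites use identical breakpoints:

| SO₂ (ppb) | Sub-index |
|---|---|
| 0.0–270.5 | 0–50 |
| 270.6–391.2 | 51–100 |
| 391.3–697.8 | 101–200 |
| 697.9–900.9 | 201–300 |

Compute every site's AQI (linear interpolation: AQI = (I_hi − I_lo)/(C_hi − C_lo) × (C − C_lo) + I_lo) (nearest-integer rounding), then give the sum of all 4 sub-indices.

419

Seoul: 336.7 ∈ [270.6, 391.2] ↔ index [51, 100].
51 + (336.7−270.6)·(100−51)/(391.2−270.6) = 51 + 66.1·49/120.6 ≈ 77.86, so AQI = 78.
Kathmandu: 773.8 ∈ [697.9, 900.9] ↔ index [201, 300].
201 + (773.8−697.9)·(300−201)/(900.9−697.9) = 201 + 75.9·99/203.0 ≈ 238.02, so AQI = 238.
Kraków: row 270.6–391.2 (AQI 51–100). (100−51)·(354.8−270.6)/(391.2−270.6) + 51 = 49·84.2/120.6 + 51 ≈ 85.21 → 85.
Johannesburg: row 0.0–270.5 (AQI 0–50). (50−0)·(98.7−0.0)/(270.5−0.0) + 0 = 50·98.7/270.5 + 0 ≈ 18.24 → 18.
AQIs: Seoul=78, Kathmandu=238, Kraków=85, Johannesburg=18. Sum = 78 + 238 + 85 + 18 = 419.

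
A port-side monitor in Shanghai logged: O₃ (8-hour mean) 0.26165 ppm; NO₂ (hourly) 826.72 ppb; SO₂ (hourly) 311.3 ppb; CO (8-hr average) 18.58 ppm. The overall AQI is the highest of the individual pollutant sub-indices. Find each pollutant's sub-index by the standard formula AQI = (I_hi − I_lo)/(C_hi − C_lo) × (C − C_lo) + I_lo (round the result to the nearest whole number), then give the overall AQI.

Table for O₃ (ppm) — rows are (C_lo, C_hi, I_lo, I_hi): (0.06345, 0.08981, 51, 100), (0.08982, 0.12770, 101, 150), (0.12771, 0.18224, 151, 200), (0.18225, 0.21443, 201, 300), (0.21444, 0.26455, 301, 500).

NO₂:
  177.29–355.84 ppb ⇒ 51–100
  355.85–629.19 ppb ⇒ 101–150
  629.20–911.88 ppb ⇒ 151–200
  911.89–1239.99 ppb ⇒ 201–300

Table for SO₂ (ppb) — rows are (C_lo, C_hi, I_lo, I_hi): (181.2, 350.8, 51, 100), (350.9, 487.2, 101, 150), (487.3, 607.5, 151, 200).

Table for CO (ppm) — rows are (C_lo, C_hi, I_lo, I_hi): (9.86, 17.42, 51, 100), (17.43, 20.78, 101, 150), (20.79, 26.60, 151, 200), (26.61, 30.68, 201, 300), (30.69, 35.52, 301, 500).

488

O₃: 0.26165 ∈ [0.21444, 0.26455] ↔ index [301, 500].
301 + (0.26165−0.21444)·(500−301)/(0.26455−0.21444) = 301 + 0.04721·199/0.05011 ≈ 488.48, so AQI = 488.
NO₂: 826.72 lies in 629.20–911.88, so I_lo=151, I_hi=200, C_lo=629.20, C_hi=911.88.
(200−151)/(911.88−629.20) × (826.72−629.20) + 151 = 49/282.68 × 197.52 + 151 ≈ 185.24 → 185.
SO₂: row 181.2–350.8 (AQI 51–100). (100−51)·(311.3−181.2)/(350.8−181.2) + 51 = 49·130.1/169.6 + 51 ≈ 88.59 → 89.
CO: 18.58 ∈ [17.43, 20.78] ↔ index [101, 150].
101 + (18.58−17.43)·(150−101)/(20.78−17.43) = 101 + 1.15·49/3.35 ≈ 117.82, so AQI = 118.
Sub-indices: O₃→488, NO₂→185, SO₂→89, CO→118. Overall AQI = max = 488; dominant pollutant is O₃.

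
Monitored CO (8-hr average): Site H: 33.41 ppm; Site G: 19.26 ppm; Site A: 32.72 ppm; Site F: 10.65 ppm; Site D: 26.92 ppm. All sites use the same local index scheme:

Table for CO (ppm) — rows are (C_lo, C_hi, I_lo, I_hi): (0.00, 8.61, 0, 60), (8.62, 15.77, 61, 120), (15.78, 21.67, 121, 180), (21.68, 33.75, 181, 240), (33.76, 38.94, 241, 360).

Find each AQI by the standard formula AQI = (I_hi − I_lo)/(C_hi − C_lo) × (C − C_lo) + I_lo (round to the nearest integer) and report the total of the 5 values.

914

Site H: 33.41 lies in 21.68–33.75, so I_lo=181, I_hi=240, C_lo=21.68, C_hi=33.75.
(240−181)/(33.75−21.68) × (33.41−21.68) + 181 = 59/12.07 × 11.73 + 181 ≈ 238.34 → 238.
Site G 19.26: bracket 15.78–21.67 → index 121–180; slope 59/5.89, offset 3.48.
AQI = 121 + 59/5.89·3.48 ≈ 155.86 ⇒ 156.
Site A: 32.72 ∈ [21.68, 33.75] ↔ index [181, 240].
181 + (32.72−21.68)·(240−181)/(33.75−21.68) = 181 + 11.04·59/12.07 ≈ 234.97, so AQI = 235.
Site F: 10.65 lies in 8.62–15.77, so I_lo=61, I_hi=120, C_lo=8.62, C_hi=15.77.
(120−61)/(15.77−8.62) × (10.65−8.62) + 61 = 59/7.15 × 2.03 + 61 ≈ 77.75 → 78.
Site D: 26.92 ∈ [21.68, 33.75] ↔ index [181, 240].
181 + (26.92−21.68)·(240−181)/(33.75−21.68) = 181 + 5.24·59/12.07 ≈ 206.61, so AQI = 207.
AQIs: Site H=238, Site G=156, Site A=235, Site F=78, Site D=207. Sum = 238 + 156 + 235 + 78 + 207 = 914.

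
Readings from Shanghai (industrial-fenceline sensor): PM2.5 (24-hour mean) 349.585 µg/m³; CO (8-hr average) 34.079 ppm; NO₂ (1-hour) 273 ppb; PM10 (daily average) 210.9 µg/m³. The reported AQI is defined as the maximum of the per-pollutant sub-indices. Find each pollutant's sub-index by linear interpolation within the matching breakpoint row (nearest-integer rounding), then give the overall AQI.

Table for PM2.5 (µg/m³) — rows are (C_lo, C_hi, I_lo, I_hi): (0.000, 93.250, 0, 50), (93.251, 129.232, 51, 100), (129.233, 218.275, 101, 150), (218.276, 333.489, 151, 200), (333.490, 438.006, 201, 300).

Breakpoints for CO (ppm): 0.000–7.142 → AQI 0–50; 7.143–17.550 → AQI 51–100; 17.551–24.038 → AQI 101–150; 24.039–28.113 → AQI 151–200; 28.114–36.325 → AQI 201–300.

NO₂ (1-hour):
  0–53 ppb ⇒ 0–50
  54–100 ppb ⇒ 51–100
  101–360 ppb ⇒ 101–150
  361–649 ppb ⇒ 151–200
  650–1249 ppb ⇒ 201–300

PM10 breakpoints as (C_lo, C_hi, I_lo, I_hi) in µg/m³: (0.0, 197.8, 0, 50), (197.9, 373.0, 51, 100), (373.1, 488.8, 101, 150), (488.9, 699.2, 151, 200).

PM2.5: 349.585 lies in 333.490–438.006, so I_lo=201, I_hi=300, C_lo=333.490, C_hi=438.006.
(300−201)/(438.006−333.490) × (349.585−333.490) + 201 = 99/104.516 × 16.095 + 201 ≈ 216.25 → 216.
CO: 34.079 ∈ [28.114, 36.325] ↔ index [201, 300].
201 + (34.079−28.114)·(300−201)/(36.325−28.114) = 201 + 5.965·99/8.211 ≈ 272.92, so AQI = 273.
NO₂: row 101–360 (AQI 101–150). (150−101)·(273−101)/(360−101) + 101 = 49·172/259 + 101 ≈ 133.54 → 134.
PM10 210.9: bracket 197.9–373.0 → index 51–100; slope 49/175.1, offset 13.0.
AQI = 51 + 49/175.1·13.0 ≈ 54.64 ⇒ 55.
Sub-indices: PM2.5→216, CO→273, NO₂→134, PM10→55. Overall AQI = max = 273; dominant pollutant is CO.

273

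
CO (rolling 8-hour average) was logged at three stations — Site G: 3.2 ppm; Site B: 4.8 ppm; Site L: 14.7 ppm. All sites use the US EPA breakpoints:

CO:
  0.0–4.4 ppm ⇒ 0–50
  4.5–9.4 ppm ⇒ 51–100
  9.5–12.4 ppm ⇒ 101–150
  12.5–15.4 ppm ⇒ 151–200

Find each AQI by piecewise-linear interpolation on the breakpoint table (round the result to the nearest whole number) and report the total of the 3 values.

Site G: row 0.0–4.4 (AQI 0–50). (50−0)·(3.2−0.0)/(4.4−0.0) + 0 = 50·3.2/4.4 + 0 ≈ 36.36 → 36.
Site B: 4.8 lies in 4.5–9.4, so I_lo=51, I_hi=100, C_lo=4.5, C_hi=9.4.
(100−51)/(9.4−4.5) × (4.8−4.5) + 51 = 49/4.9 × 0.3 + 51 ≈ 54.00 → 54.
Site L: 14.7 ∈ [12.5, 15.4] ↔ index [151, 200].
151 + (14.7−12.5)·(200−151)/(15.4−12.5) = 151 + 2.2·49/2.9 ≈ 188.17, so AQI = 188.
AQIs: Site G=36, Site B=54, Site L=188. Sum = 36 + 54 + 188 = 278.

278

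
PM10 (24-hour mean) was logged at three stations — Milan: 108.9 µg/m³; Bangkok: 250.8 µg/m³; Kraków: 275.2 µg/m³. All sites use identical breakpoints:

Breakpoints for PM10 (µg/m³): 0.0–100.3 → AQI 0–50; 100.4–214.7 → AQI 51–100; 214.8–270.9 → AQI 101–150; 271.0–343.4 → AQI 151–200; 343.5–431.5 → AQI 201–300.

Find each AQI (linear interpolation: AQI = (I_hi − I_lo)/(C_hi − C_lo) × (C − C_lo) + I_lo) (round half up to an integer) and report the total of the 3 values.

341

Milan: row 100.4–214.7 (AQI 51–100). (100−51)·(108.9−100.4)/(214.7−100.4) + 51 = 49·8.5/114.3 + 51 ≈ 54.64 → 55.
Bangkok 250.8: bracket 214.8–270.9 → index 101–150; slope 49/56.1, offset 36.0.
AQI = 101 + 49/56.1·36.0 ≈ 132.44 ⇒ 132.
Kraków: 275.2 ∈ [271.0, 343.4] ↔ index [151, 200].
151 + (275.2−271.0)·(200−151)/(343.4−271.0) = 151 + 4.2·49/72.4 ≈ 153.84, so AQI = 154.
AQIs: Milan=55, Bangkok=132, Kraków=154. Sum = 55 + 132 + 154 = 341.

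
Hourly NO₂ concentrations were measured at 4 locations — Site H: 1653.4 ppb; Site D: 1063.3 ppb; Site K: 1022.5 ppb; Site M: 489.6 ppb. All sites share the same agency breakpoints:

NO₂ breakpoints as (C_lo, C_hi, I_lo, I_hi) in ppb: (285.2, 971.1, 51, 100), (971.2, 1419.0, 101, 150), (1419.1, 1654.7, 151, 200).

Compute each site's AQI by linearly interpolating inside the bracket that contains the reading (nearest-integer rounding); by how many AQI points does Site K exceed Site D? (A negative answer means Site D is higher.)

Site H: 1653.4 lies in 1419.1–1654.7, so I_lo=151, I_hi=200, C_lo=1419.1, C_hi=1654.7.
(200−151)/(1654.7−1419.1) × (1653.4−1419.1) + 151 = 49/235.6 × 234.3 + 151 ≈ 199.73 → 200.
Site D: row 971.2–1419.0 (AQI 101–150). (150−101)·(1063.3−971.2)/(1419.0−971.2) + 101 = 49·92.1/447.8 + 101 ≈ 111.08 → 111.
Site K: 1022.5 lies in 971.2–1419.0, so I_lo=101, I_hi=150, C_lo=971.2, C_hi=1419.0.
(150−101)/(1419.0−971.2) × (1022.5−971.2) + 101 = 49/447.8 × 51.3 + 101 ≈ 106.61 → 107.
Site M: 489.6 ∈ [285.2, 971.1] ↔ index [51, 100].
51 + (489.6−285.2)·(100−51)/(971.1−285.2) = 51 + 204.4·49/685.9 ≈ 65.60, so AQI = 66.
AQIs: Site H=200, Site D=111, Site K=107, Site M=66. Site K (107) − Site D (111) = -4.

-4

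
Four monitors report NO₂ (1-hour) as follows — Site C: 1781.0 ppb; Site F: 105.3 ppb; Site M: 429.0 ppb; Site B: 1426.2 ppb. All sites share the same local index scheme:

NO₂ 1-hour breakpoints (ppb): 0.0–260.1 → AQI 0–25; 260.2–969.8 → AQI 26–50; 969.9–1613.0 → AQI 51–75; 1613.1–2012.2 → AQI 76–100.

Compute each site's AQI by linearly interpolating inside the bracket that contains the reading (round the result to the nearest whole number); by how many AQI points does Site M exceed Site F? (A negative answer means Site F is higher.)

22

Site C: 1781.0 ∈ [1613.1, 2012.2] ↔ index [76, 100].
76 + (1781.0−1613.1)·(100−76)/(2012.2−1613.1) = 76 + 167.9·24/399.1 ≈ 86.10, so AQI = 86.
Site F: 105.3 ∈ [0.0, 260.1] ↔ index [0, 25].
0 + (105.3−0.0)·(25−0)/(260.1−0.0) = 0 + 105.3·25/260.1 ≈ 10.12, so AQI = 10.
Site M 429.0: bracket 260.2–969.8 → index 26–50; slope 24/709.6, offset 168.8.
AQI = 26 + 24/709.6·168.8 ≈ 31.71 ⇒ 32.
Site B: 1426.2 ∈ [969.9, 1613.0] ↔ index [51, 75].
51 + (1426.2−969.9)·(75−51)/(1613.0−969.9) = 51 + 456.3·24/643.1 ≈ 68.03, so AQI = 68.
AQIs: Site C=86, Site F=10, Site M=32, Site B=68. Site M (32) − Site F (10) = 22.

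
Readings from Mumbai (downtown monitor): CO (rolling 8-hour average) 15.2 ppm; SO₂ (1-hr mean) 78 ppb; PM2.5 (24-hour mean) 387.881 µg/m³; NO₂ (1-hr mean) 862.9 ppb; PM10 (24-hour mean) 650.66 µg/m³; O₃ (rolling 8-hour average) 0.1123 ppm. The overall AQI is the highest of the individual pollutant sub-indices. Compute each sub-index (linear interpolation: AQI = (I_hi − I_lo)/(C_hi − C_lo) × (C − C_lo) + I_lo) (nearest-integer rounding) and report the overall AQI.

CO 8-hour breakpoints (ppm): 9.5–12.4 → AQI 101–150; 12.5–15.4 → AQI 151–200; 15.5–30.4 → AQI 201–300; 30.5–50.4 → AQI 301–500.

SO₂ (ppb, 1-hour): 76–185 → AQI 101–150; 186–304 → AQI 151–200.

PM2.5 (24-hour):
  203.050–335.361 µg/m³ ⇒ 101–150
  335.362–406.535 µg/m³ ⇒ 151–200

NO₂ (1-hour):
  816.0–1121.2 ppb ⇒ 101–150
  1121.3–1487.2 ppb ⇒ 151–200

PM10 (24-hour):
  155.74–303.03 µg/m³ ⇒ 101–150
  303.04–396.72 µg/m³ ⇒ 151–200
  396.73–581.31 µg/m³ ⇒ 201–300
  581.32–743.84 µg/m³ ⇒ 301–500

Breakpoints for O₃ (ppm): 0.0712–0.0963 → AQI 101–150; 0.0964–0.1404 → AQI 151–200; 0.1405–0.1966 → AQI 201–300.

CO: row 12.5–15.4 (AQI 151–200). (200−151)·(15.2−12.5)/(15.4−12.5) + 151 = 49·2.7/2.9 + 151 ≈ 196.62 → 197.
SO₂: 78 lies in 76–185, so I_lo=101, I_hi=150, C_lo=76, C_hi=185.
(150−101)/(185−76) × (78−76) + 101 = 49/109 × 2 + 101 ≈ 101.90 → 102.
PM2.5: 387.881 ∈ [335.362, 406.535] ↔ index [151, 200].
151 + (387.881−335.362)·(200−151)/(406.535−335.362) = 151 + 52.519·49/71.173 ≈ 187.16, so AQI = 187.
NO₂: 862.9 lies in 816.0–1121.2, so I_lo=101, I_hi=150, C_lo=816.0, C_hi=1121.2.
(150−101)/(1121.2−816.0) × (862.9−816.0) + 101 = 49/305.2 × 46.9 + 101 ≈ 108.53 → 109.
PM10 650.66: bracket 581.32–743.84 → index 301–500; slope 199/162.52, offset 69.34.
AQI = 301 + 199/162.52·69.34 ≈ 385.90 ⇒ 386.
O₃: row 0.0964–0.1404 (AQI 151–200). (200−151)·(0.1123−0.0964)/(0.1404−0.0964) + 151 = 49·0.0159/0.0440 + 151 ≈ 168.71 → 169.
Sub-indices: CO→197, SO₂→102, PM2.5→187, NO₂→109, PM10→386, O₃→169. Overall AQI = max = 386; dominant pollutant is PM10.

386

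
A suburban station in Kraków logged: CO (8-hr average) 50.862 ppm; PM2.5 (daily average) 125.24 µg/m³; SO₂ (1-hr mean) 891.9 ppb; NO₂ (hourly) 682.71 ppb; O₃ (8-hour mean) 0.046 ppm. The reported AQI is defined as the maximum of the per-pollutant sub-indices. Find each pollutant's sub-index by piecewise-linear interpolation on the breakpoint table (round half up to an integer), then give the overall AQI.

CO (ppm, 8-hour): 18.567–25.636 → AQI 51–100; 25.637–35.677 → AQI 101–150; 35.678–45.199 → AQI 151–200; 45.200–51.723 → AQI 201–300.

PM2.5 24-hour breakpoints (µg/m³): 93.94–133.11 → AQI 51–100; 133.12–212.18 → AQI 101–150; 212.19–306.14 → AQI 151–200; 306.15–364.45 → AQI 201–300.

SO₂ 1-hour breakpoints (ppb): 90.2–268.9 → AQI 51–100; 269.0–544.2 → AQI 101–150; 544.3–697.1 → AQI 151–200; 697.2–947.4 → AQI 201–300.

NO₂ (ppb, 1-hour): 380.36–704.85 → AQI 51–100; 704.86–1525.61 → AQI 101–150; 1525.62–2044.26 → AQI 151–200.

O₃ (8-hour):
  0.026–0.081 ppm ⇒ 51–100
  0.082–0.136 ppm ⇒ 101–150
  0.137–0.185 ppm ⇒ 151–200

CO: 50.862 ∈ [45.200, 51.723] ↔ index [201, 300].
201 + (50.862−45.200)·(300−201)/(51.723−45.200) = 201 + 5.662·99/6.523 ≈ 286.93, so AQI = 287.
PM2.5: 125.24 lies in 93.94–133.11, so I_lo=51, I_hi=100, C_lo=93.94, C_hi=133.11.
(100−51)/(133.11−93.94) × (125.24−93.94) + 51 = 49/39.17 × 31.30 + 51 ≈ 90.15 → 90.
SO₂: row 697.2–947.4 (AQI 201–300). (300−201)·(891.9−697.2)/(947.4−697.2) + 201 = 99·194.7/250.2 + 201 ≈ 278.04 → 278.
NO₂: row 380.36–704.85 (AQI 51–100). (100−51)·(682.71−380.36)/(704.85−380.36) + 51 = 49·302.35/324.49 + 51 ≈ 96.66 → 97.
O₃: 0.046 ∈ [0.026, 0.081] ↔ index [51, 100].
51 + (0.046−0.026)·(100−51)/(0.081−0.026) = 51 + 0.020·49/0.055 ≈ 68.82, so AQI = 69.
Sub-indices: CO→287, PM2.5→90, SO₂→278, NO₂→97, O₃→69. Overall AQI = max = 287; dominant pollutant is CO.

287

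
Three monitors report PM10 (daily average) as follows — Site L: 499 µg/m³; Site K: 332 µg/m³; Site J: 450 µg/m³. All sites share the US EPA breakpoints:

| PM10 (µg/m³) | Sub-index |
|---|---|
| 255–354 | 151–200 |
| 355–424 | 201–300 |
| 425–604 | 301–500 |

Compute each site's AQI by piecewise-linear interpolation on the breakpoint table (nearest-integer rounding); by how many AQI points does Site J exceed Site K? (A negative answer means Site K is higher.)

140

Site L: 499 ∈ [425, 604] ↔ index [301, 500].
301 + (499−425)·(500−301)/(604−425) = 301 + 74·199/179 ≈ 383.27, so AQI = 383.
Site K 332: bracket 255–354 → index 151–200; slope 49/99, offset 77.
AQI = 151 + 49/99·77 ≈ 189.11 ⇒ 189.
Site J: 450 lies in 425–604, so I_lo=301, I_hi=500, C_lo=425, C_hi=604.
(500−301)/(604−425) × (450−425) + 301 = 199/179 × 25 + 301 ≈ 328.79 → 329.
AQIs: Site L=383, Site K=189, Site J=329. Site J (329) − Site K (189) = 140.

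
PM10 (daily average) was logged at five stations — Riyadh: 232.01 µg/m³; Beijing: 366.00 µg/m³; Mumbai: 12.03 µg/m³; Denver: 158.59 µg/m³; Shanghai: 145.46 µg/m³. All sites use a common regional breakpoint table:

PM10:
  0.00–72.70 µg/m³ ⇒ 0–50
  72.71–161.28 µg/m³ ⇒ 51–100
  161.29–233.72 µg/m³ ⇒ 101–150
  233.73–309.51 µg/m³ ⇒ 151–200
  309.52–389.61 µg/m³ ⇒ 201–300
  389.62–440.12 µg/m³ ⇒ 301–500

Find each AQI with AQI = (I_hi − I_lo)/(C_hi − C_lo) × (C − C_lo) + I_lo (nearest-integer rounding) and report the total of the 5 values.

618

Riyadh 232.01: bracket 161.29–233.72 → index 101–150; slope 49/72.43, offset 70.72.
AQI = 101 + 49/72.43·70.72 ≈ 148.84 ⇒ 149.
Beijing: 366.00 lies in 309.52–389.61, so I_lo=201, I_hi=300, C_lo=309.52, C_hi=389.61.
(300−201)/(389.61−309.52) × (366.00−309.52) + 201 = 99/80.09 × 56.48 + 201 ≈ 270.82 → 271.
Mumbai: row 0.00–72.70 (AQI 0–50). (50−0)·(12.03−0.00)/(72.70−0.00) + 0 = 50·12.03/72.70 + 0 ≈ 8.27 → 8.
Denver: 158.59 ∈ [72.71, 161.28] ↔ index [51, 100].
51 + (158.59−72.71)·(100−51)/(161.28−72.71) = 51 + 85.88·49/88.57 ≈ 98.51, so AQI = 99.
Shanghai: 145.46 ∈ [72.71, 161.28] ↔ index [51, 100].
51 + (145.46−72.71)·(100−51)/(161.28−72.71) = 51 + 72.75·49/88.57 ≈ 91.25, so AQI = 91.
AQIs: Riyadh=149, Beijing=271, Mumbai=8, Denver=99, Shanghai=91. Sum = 149 + 271 + 8 + 99 + 91 = 618.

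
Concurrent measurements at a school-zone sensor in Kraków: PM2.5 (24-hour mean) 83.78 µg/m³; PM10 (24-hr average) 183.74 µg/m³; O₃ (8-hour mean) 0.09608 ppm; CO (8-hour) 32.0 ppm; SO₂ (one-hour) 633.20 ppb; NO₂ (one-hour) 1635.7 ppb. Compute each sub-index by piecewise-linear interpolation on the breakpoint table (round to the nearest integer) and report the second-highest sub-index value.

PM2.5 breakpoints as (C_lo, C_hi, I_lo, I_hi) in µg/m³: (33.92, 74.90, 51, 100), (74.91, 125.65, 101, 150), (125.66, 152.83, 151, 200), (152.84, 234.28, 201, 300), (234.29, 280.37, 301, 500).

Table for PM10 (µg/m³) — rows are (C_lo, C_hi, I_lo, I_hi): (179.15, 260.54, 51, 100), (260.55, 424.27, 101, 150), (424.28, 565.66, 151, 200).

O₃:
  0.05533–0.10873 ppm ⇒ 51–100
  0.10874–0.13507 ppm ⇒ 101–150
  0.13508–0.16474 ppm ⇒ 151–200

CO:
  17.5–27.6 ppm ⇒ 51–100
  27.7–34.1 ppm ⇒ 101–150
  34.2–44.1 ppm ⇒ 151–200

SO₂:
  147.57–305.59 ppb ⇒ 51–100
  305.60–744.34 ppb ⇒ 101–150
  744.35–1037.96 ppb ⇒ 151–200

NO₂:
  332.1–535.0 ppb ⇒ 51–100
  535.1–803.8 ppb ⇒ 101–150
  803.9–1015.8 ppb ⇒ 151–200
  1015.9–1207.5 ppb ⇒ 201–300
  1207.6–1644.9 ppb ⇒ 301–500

138

PM2.5: 83.78 lies in 74.91–125.65, so I_lo=101, I_hi=150, C_lo=74.91, C_hi=125.65.
(150−101)/(125.65−74.91) × (83.78−74.91) + 101 = 49/50.74 × 8.87 + 101 ≈ 109.57 → 110.
PM10: row 179.15–260.54 (AQI 51–100). (100−51)·(183.74−179.15)/(260.54−179.15) + 51 = 49·4.59/81.39 + 51 ≈ 53.76 → 54.
O₃: row 0.05533–0.10873 (AQI 51–100). (100−51)·(0.09608−0.05533)/(0.10873−0.05533) + 51 = 49·0.04075/0.05340 + 51 ≈ 88.39 → 88.
CO: row 27.7–34.1 (AQI 101–150). (150−101)·(32.0−27.7)/(34.1−27.7) + 101 = 49·4.3/6.4 + 101 ≈ 133.92 → 134.
SO₂: 633.20 lies in 305.60–744.34, so I_lo=101, I_hi=150, C_lo=305.60, C_hi=744.34.
(150−101)/(744.34−305.60) × (633.20−305.60) + 101 = 49/438.74 × 327.60 + 101 ≈ 137.59 → 138.
NO₂: 1635.7 ∈ [1207.6, 1644.9] ↔ index [301, 500].
301 + (1635.7−1207.6)·(500−301)/(1644.9−1207.6) = 301 + 428.1·199/437.3 ≈ 495.81, so AQI = 496.
Sub-indices: PM2.5→110, PM10→54, O₃→88, CO→134, SO₂→138, NO₂→496. Ranked high→low: 496, 138, 134, 110, 88, 54. Second-highest sub-index = 138.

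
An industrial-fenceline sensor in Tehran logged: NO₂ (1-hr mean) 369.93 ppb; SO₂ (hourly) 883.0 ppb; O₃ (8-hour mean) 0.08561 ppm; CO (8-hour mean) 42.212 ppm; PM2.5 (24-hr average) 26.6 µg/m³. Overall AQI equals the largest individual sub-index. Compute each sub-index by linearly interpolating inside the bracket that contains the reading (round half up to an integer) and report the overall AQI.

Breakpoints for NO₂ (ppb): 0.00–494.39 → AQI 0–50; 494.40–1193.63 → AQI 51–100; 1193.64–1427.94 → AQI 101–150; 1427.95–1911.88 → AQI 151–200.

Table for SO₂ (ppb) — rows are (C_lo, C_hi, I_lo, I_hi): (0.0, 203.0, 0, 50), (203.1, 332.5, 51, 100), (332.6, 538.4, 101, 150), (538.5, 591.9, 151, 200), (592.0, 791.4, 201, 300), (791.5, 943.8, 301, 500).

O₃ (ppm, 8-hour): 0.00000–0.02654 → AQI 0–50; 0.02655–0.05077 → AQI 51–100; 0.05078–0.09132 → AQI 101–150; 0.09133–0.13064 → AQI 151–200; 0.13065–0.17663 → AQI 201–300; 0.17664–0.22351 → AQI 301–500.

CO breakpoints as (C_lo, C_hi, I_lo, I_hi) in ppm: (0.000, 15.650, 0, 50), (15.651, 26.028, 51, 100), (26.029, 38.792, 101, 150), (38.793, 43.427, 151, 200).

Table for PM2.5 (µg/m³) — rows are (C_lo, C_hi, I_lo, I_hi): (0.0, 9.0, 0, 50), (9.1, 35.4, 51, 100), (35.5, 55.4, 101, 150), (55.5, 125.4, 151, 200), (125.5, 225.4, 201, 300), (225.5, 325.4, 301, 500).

NO₂: 369.93 lies in 0.00–494.39, so I_lo=0, I_hi=50, C_lo=0.00, C_hi=494.39.
(50−0)/(494.39−0.00) × (369.93−0.00) + 0 = 50/494.39 × 369.93 + 0 ≈ 37.41 → 37.
SO₂ 883.0: bracket 791.5–943.8 → index 301–500; slope 199/152.3, offset 91.5.
AQI = 301 + 199/152.3·91.5 ≈ 420.56 ⇒ 421.
O₃: row 0.05078–0.09132 (AQI 101–150). (150−101)·(0.08561−0.05078)/(0.09132−0.05078) + 101 = 49·0.03483/0.04054 + 101 ≈ 143.10 → 143.
CO 42.212: bracket 38.793–43.427 → index 151–200; slope 49/4.634, offset 3.419.
AQI = 151 + 49/4.634·3.419 ≈ 187.15 ⇒ 187.
PM2.5: 26.6 lies in 9.1–35.4, so I_lo=51, I_hi=100, C_lo=9.1, C_hi=35.4.
(100−51)/(35.4−9.1) × (26.6−9.1) + 51 = 49/26.3 × 17.5 + 51 ≈ 83.60 → 84.
Sub-indices: NO₂→37, SO₂→421, O₃→143, CO→187, PM2.5→84. Overall AQI = max = 421; dominant pollutant is SO₂.

421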